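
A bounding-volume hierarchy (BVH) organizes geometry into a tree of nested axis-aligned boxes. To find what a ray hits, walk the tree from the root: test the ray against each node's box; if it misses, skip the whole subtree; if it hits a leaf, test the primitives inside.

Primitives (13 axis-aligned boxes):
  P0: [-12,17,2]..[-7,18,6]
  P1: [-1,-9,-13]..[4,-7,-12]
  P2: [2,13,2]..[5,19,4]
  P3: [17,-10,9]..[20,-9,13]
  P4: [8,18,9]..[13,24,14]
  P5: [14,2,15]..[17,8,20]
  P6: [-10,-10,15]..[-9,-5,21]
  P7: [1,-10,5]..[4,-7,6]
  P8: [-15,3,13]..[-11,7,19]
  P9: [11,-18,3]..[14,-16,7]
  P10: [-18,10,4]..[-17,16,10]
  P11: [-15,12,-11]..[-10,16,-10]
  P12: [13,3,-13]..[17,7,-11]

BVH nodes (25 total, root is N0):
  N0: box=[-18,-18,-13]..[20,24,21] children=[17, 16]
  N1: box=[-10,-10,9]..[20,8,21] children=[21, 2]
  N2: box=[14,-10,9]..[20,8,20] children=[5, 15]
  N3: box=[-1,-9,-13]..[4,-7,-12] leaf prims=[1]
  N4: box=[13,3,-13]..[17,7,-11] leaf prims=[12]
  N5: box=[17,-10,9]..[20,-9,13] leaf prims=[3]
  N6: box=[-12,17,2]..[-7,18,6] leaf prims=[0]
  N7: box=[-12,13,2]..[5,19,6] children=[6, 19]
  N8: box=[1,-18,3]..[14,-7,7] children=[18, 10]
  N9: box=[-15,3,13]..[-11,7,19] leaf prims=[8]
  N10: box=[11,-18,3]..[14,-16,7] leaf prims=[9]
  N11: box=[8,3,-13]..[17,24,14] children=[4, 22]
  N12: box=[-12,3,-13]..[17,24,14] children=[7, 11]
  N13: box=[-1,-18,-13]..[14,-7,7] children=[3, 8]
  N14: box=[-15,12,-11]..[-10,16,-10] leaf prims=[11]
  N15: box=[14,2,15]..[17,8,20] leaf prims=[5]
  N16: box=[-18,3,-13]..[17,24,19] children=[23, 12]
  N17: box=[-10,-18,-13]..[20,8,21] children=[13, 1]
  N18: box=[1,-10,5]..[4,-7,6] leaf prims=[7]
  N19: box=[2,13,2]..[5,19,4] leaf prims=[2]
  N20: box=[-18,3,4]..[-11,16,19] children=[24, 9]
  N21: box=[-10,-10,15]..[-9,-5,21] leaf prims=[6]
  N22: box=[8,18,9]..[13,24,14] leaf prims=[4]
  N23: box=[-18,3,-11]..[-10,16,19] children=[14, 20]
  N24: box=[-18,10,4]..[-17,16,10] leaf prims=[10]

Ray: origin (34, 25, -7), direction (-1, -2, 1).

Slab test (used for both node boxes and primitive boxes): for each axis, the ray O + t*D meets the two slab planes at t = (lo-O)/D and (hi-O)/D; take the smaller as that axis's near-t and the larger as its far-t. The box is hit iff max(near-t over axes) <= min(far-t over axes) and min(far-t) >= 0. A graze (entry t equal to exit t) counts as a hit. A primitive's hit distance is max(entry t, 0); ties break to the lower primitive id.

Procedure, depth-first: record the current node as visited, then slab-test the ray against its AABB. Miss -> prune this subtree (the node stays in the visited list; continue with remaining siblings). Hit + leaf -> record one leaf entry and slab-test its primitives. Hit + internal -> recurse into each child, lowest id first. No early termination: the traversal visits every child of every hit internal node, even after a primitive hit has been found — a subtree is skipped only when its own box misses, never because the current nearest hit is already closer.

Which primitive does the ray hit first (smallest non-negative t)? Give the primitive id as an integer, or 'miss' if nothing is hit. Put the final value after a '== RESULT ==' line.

Traverse from the root:
N0 x:[14,52] y:[1/2,43/2] z:[-6,28] -> hit [14,43/2], descend [16, 17]
  N16 x:[17,52] y:[1/2,11] z:[-6,26] -> miss, prune
  N17 x:[14,44] y:[17/2,43/2] z:[-6,28] -> hit [14,43/2], descend [1, 13]
    N1 x:[14,44] y:[17/2,35/2] z:[16,28] -> hit [16,35/2], descend [2, 21]
      N2 x:[14,20] y:[17/2,35/2] z:[16,27] -> hit [16,35/2], descend [5, 15]
        N5 x:[14,17] y:[17,35/2] z:[16,20] -> hit [17,17] leaf, test {P3@t=17}
        N15 x:[17,20] y:[17/2,23/2] z:[22,27] -> miss, prune
      N21 x:[43,44] y:[15,35/2] z:[22,28] -> miss, prune
    N13 x:[20,35] y:[16,43/2] z:[-6,14] -> miss, prune

Summary -> nodes [0, 16, 17, 1, 2, 5, 15, 21, 13]; box-tests=9; leaf-entries=1; first=P3

== RESULT ==
3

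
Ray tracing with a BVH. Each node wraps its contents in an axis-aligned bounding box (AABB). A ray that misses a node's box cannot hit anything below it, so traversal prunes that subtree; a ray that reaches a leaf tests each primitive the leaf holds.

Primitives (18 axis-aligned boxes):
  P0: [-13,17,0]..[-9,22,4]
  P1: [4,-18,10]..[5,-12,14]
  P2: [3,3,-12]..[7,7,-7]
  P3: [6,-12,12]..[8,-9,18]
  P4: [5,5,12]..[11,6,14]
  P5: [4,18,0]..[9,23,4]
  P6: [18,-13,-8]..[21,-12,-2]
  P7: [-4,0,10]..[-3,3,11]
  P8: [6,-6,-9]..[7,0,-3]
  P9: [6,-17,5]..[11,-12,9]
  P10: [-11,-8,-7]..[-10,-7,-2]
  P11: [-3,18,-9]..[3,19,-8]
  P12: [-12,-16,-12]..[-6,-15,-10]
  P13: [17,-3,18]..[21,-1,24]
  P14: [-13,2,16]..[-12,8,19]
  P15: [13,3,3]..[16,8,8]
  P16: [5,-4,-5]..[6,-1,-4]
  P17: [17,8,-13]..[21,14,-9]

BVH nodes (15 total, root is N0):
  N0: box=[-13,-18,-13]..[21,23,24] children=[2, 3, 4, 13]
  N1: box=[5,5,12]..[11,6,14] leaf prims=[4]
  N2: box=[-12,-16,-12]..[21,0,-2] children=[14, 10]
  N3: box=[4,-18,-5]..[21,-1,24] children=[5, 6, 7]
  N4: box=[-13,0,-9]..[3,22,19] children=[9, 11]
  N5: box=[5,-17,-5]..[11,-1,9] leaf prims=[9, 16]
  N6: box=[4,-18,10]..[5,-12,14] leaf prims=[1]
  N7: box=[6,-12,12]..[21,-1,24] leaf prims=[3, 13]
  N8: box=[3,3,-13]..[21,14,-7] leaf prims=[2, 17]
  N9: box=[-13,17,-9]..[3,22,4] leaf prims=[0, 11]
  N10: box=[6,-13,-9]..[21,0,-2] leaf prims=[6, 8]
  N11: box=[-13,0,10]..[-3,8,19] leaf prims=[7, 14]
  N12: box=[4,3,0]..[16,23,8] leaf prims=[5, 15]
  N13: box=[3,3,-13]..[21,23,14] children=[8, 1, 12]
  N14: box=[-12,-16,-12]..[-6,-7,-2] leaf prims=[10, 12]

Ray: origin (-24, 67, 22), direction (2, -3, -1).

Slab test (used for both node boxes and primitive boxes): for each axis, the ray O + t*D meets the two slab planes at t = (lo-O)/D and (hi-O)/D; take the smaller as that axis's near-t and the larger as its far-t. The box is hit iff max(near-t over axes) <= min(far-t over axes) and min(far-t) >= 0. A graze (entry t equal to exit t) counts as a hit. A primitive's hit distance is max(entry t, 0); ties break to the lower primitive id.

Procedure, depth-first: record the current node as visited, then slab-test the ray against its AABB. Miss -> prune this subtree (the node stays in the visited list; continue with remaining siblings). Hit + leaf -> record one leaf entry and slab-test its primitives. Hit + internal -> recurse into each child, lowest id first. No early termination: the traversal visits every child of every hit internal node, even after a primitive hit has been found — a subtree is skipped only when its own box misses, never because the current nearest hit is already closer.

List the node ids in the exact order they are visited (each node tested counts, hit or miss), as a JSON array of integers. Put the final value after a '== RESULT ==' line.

Walk:
N0 x:[11/2,45/2] y:[44/3,85/3] z:[-2,35] -> hit [44/3,45/2], descend [2, 3, 4, 13]
  N2 x:[6,45/2] y:[67/3,83/3] z:[24,34] -> miss, prune
  N3 x:[14,45/2] y:[68/3,85/3] z:[-2,27] -> miss, prune
  N4 x:[11/2,27/2] y:[15,67/3] z:[3,31] -> miss, prune
  N13 x:[27/2,45/2] y:[44/3,64/3] z:[8,35] -> hit [44/3,64/3], descend [1, 8, 12]
    N1 x:[29/2,35/2] y:[61/3,62/3] z:[8,10] -> miss, prune
    N8 x:[27/2,45/2] y:[53/3,64/3] z:[29,35] -> miss, prune
    N12 x:[14,20] y:[44/3,64/3] z:[14,22] -> hit [44/3,20] leaf, test {P5(miss), P15(miss)}

Summary -> nodes [0, 2, 3, 4, 13, 1, 8, 12]; box-tests=8; leaf-entries=1; first=miss

== RESULT ==
[0, 2, 3, 4, 13, 1, 8, 12]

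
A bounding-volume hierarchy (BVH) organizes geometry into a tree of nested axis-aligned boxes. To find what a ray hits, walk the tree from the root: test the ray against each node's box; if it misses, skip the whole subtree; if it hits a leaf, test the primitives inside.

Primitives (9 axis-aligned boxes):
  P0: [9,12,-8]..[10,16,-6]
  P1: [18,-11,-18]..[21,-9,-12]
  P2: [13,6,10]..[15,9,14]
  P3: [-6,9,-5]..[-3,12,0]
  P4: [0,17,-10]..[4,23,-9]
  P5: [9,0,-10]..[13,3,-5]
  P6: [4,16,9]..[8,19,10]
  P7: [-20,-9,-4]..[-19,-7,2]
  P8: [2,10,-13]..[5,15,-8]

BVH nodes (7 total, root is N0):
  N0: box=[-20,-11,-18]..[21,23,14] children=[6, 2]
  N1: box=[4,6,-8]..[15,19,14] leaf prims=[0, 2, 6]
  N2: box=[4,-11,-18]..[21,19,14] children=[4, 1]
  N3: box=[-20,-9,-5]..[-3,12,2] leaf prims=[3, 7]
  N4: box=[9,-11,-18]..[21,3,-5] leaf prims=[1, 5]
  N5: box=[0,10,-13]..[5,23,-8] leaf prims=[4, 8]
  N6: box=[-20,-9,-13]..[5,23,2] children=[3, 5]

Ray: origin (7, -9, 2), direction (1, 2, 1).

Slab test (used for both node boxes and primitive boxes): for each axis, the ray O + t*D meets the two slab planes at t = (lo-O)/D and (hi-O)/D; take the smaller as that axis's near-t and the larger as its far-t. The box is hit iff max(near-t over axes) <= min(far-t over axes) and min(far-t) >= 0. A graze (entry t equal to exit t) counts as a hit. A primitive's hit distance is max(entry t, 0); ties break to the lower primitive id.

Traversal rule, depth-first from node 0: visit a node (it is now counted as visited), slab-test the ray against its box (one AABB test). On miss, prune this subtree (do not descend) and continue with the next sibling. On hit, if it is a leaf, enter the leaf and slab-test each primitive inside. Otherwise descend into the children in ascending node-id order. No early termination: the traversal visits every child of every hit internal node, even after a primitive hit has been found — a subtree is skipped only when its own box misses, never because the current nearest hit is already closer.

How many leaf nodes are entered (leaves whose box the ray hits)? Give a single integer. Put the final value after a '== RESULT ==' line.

Traverse from the root:
N0 x:[-27,14] y:[-1,16] z:[-20,12] -> hit [-1,12], descend [2, 6]
  N2 x:[-3,14] y:[-1,14] z:[-20,12] -> hit [-1,12], descend [1, 4]
    N1 x:[-3,8] y:[15/2,14] z:[-10,12] -> hit [15/2,8] leaf, test {P0(miss), P2@t=8, P6(miss)}
    N4 x:[2,14] y:[-1,6] z:[-20,-7] -> miss, prune
  N6 x:[-27,-2] y:[0,16] z:[-15,0] -> miss, prune

Summary -> nodes [0, 2, 1, 4, 6]; box-tests=5; leaf-entries=1; first=P2

== RESULT ==
1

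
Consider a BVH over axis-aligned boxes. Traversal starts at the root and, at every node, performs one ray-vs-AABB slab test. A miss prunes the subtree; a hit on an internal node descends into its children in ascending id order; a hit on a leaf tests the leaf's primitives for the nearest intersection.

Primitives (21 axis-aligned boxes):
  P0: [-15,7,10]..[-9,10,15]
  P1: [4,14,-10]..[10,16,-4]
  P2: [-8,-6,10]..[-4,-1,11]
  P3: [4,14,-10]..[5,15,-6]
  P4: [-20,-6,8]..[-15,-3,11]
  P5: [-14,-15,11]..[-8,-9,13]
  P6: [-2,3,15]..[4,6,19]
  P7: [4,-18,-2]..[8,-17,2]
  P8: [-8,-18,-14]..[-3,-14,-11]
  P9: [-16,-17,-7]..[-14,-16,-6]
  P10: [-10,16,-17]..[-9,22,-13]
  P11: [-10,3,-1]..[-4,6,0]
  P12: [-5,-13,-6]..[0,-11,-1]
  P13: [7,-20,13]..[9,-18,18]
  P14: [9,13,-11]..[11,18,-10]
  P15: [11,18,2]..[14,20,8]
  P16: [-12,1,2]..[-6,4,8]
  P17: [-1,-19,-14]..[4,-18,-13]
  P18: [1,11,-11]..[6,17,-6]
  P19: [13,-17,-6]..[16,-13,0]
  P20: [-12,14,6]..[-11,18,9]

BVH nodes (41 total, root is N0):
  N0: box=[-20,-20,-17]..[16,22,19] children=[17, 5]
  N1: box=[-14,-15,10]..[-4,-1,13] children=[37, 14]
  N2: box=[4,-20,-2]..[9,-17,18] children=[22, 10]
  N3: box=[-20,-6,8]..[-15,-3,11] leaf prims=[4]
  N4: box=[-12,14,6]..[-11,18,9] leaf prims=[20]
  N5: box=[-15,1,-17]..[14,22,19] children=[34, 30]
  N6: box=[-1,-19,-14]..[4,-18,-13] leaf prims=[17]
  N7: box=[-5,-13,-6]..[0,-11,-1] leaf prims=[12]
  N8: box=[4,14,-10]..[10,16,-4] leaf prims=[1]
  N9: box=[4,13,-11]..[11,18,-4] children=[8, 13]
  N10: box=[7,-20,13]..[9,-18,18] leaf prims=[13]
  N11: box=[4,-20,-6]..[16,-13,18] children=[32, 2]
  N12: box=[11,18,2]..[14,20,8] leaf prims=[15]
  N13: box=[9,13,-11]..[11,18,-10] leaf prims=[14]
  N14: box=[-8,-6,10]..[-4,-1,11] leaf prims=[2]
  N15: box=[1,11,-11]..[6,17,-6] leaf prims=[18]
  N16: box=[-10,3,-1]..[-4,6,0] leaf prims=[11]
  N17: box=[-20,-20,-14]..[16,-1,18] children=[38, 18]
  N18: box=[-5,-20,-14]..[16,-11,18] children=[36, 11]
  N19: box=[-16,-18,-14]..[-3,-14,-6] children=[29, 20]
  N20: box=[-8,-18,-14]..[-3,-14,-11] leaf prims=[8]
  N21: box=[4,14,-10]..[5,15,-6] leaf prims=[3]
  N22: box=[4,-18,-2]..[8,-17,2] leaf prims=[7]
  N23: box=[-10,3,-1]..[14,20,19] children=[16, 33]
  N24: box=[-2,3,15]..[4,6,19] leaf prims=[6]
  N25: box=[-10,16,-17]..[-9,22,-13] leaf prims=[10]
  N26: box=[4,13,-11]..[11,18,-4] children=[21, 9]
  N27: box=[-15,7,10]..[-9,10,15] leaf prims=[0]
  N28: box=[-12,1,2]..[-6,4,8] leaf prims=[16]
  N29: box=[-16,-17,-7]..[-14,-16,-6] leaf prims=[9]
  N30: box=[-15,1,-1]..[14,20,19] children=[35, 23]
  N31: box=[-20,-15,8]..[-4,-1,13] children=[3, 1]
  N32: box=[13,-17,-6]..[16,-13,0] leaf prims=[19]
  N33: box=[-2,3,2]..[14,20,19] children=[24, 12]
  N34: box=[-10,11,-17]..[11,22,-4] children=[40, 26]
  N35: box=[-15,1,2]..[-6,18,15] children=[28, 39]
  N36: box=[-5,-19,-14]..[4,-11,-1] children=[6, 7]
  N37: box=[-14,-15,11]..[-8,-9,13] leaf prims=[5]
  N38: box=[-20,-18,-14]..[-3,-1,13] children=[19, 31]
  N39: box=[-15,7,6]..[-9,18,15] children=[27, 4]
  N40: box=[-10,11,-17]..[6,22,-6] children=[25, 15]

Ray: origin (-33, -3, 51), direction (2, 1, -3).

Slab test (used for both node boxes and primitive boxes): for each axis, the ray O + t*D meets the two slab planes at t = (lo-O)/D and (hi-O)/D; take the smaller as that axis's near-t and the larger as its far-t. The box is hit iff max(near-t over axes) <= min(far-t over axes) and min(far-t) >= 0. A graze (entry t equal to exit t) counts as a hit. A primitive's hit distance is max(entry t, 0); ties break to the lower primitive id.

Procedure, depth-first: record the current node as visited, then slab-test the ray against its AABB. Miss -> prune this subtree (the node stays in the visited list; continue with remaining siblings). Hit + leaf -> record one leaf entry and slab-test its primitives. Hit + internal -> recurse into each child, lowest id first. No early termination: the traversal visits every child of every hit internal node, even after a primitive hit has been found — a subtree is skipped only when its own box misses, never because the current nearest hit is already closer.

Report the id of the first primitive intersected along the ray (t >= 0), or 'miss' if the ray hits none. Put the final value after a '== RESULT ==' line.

Traverse from the root:
N0 x:[13/2,49/2] y:[-17,25] z:[32/3,68/3] -> hit [32/3,68/3], descend [5, 17]
  N5 x:[9,47/2] y:[4,25] z:[32/3,68/3] -> hit [32/3,68/3], descend [30, 34]
    N30 x:[9,47/2] y:[4,23] z:[32/3,52/3] -> hit [32/3,52/3], descend [23, 35]
      N23 x:[23/2,47/2] y:[6,23] z:[32/3,52/3] -> hit [23/2,52/3], descend [16, 33]
        N16 x:[23/2,29/2] y:[6,9] z:[17,52/3] -> miss, prune
        N33 x:[31/2,47/2] y:[6,23] z:[32/3,49/3] -> hit [31/2,49/3], descend [12, 24]
          N12 x:[22,47/2] y:[21,23] z:[43/3,49/3] -> miss, prune
          N24 x:[31/2,37/2] y:[6,9] z:[32/3,12] -> miss, prune
      N35 x:[9,27/2] y:[4,21] z:[12,49/3] -> hit [12,27/2], descend [28, 39]
        N28 x:[21/2,27/2] y:[4,7] z:[43/3,49/3] -> miss, prune
        N39 x:[9,12] y:[10,21] z:[12,15] -> hit [12,12], descend [4, 27]
          N4 x:[21/2,11] y:[17,21] z:[14,15] -> miss, prune
          N27 x:[9,12] y:[10,13] z:[12,41/3] -> hit [12,12] leaf, test {P0@t=12}
    N34 x:[23/2,22] y:[14,25] z:[55/3,68/3] -> hit [55/3,22], descend [26, 40]
      N26 x:[37/2,22] y:[16,21] z:[55/3,62/3] -> hit [37/2,62/3], descend [9, 21]
        N9 x:[37/2,22] y:[16,21] z:[55/3,62/3] -> hit [37/2,62/3], descend [8, 13]
          N8 x:[37/2,43/2] y:[17,19] z:[55/3,61/3] -> hit [37/2,19] leaf, test {P1@t=37/2}
          N13 x:[21,22] y:[16,21] z:[61/3,62/3] -> miss, prune
        N21 x:[37/2,19] y:[17,18] z:[19,61/3] -> miss, prune
      N40 x:[23/2,39/2] y:[14,25] z:[19,68/3] -> hit [19,39/2], descend [15, 25]
        N15 x:[17,39/2] y:[14,20] z:[19,62/3] -> hit [19,39/2] leaf, test {P18@t=19}
        N25 x:[23/2,12] y:[19,25] z:[64/3,68/3] -> miss, prune
  N17 x:[13/2,49/2] y:[-17,2] z:[11,65/3] -> miss, prune

Visited [0, 5, 30, 23, 16, 33, 12, 24, 35, 28, 39, 4, 27, 34, 26, 9, 8, 13, 21, 40, 15, 25, 17]. Tests: 23 box, 3 leaf. Nearest: P0.

== RESULT ==
0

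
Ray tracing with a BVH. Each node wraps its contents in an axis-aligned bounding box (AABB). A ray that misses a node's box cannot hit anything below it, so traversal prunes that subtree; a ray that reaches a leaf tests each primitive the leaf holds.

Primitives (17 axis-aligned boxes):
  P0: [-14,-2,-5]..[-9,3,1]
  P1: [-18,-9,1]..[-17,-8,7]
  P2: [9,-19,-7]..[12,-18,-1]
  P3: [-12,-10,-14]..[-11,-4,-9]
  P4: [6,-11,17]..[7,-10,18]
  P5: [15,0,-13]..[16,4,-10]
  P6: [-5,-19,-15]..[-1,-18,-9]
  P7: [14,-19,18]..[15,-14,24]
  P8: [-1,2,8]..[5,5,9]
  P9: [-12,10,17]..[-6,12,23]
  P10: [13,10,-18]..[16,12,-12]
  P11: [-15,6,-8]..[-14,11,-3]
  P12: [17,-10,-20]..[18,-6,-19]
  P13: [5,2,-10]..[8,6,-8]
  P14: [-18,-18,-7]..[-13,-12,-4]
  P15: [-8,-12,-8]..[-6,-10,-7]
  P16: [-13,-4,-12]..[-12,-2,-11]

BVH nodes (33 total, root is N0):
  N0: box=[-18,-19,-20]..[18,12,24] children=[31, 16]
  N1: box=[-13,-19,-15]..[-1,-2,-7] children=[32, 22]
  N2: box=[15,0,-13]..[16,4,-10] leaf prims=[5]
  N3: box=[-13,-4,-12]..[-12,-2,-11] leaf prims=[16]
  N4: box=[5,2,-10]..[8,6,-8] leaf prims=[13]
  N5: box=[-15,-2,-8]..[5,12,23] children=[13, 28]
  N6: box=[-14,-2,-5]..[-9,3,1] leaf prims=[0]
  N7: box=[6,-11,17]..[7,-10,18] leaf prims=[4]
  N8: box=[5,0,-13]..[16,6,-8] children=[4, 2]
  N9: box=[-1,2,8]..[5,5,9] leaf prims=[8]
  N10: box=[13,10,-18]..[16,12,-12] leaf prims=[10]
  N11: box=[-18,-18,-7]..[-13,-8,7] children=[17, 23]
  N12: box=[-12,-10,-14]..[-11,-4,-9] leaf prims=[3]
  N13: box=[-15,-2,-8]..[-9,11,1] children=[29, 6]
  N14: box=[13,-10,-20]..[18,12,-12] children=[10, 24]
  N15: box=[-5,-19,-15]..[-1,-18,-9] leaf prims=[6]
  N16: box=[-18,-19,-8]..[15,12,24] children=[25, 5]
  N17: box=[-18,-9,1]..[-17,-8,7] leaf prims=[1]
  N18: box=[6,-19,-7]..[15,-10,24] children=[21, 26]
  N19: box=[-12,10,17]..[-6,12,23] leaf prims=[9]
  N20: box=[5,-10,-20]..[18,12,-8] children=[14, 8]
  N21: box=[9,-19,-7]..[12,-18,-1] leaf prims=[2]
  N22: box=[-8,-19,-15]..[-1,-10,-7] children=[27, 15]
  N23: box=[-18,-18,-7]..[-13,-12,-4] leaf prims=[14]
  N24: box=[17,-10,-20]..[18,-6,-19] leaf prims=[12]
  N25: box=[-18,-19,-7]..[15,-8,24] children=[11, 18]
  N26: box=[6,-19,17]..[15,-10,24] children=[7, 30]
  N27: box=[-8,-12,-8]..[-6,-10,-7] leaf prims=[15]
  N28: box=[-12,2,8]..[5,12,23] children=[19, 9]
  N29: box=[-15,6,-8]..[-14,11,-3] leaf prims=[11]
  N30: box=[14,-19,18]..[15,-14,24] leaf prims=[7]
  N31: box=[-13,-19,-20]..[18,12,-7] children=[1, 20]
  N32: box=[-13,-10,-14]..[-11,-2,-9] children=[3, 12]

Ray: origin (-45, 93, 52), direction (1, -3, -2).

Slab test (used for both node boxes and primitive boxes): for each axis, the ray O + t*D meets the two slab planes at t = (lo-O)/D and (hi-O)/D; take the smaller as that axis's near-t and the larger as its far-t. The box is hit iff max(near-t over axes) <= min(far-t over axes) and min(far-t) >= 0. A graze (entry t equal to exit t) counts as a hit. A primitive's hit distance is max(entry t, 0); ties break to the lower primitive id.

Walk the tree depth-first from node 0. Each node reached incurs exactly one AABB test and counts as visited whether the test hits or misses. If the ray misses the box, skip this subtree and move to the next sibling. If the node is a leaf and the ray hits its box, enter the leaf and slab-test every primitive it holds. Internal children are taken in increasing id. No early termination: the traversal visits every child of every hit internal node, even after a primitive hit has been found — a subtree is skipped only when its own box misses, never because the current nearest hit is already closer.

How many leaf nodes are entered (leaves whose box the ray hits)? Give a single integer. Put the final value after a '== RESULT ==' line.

Traverse from the root:
N0 x:[27,63] y:[27,112/3] z:[14,36] -> hit [27,36], descend [16, 31]
  N16 x:[27,60] y:[27,112/3] z:[14,30] -> hit [27,30], descend [5, 25]
    N5 x:[30,50] y:[27,95/3] z:[29/2,30] -> hit [30,30], descend [13, 28]
      N13 x:[30,36] y:[82/3,95/3] z:[51/2,30] -> hit [30,30], descend [6, 29]
        N6 x:[31,36] y:[30,95/3] z:[51/2,57/2] -> miss, prune
        N29 x:[30,31] y:[82/3,29] z:[55/2,30] -> miss, prune
      N28 x:[33,50] y:[27,91/3] z:[29/2,22] -> miss, prune
    N25 x:[27,60] y:[101/3,112/3] z:[14,59/2] -> miss, prune
  N31 x:[32,63] y:[27,112/3] z:[59/2,36] -> hit [32,36], descend [1, 20]
    N1 x:[32,44] y:[95/3,112/3] z:[59/2,67/2] -> hit [32,67/2], descend [22, 32]
      N22 x:[37,44] y:[103/3,112/3] z:[59/2,67/2] -> miss, prune
      N32 x:[32,34] y:[95/3,103/3] z:[61/2,33] -> hit [32,33], descend [3, 12]
        N3 x:[32,33] y:[95/3,97/3] z:[63/2,32] -> hit [32,32] leaf, test {P16@t=32}
        N12 x:[33,34] y:[97/3,103/3] z:[61/2,33] -> hit [33,33] leaf, test {P3@t=33}
    N20 x:[50,63] y:[27,103/3] z:[30,36] -> miss, prune

order=[0, 16, 5, 13, 6, 29, 28, 25, 31, 1, 22, 32, 3, 12, 20]  |boxes|=15  |leaves|=2  hit=P16

== RESULT ==
2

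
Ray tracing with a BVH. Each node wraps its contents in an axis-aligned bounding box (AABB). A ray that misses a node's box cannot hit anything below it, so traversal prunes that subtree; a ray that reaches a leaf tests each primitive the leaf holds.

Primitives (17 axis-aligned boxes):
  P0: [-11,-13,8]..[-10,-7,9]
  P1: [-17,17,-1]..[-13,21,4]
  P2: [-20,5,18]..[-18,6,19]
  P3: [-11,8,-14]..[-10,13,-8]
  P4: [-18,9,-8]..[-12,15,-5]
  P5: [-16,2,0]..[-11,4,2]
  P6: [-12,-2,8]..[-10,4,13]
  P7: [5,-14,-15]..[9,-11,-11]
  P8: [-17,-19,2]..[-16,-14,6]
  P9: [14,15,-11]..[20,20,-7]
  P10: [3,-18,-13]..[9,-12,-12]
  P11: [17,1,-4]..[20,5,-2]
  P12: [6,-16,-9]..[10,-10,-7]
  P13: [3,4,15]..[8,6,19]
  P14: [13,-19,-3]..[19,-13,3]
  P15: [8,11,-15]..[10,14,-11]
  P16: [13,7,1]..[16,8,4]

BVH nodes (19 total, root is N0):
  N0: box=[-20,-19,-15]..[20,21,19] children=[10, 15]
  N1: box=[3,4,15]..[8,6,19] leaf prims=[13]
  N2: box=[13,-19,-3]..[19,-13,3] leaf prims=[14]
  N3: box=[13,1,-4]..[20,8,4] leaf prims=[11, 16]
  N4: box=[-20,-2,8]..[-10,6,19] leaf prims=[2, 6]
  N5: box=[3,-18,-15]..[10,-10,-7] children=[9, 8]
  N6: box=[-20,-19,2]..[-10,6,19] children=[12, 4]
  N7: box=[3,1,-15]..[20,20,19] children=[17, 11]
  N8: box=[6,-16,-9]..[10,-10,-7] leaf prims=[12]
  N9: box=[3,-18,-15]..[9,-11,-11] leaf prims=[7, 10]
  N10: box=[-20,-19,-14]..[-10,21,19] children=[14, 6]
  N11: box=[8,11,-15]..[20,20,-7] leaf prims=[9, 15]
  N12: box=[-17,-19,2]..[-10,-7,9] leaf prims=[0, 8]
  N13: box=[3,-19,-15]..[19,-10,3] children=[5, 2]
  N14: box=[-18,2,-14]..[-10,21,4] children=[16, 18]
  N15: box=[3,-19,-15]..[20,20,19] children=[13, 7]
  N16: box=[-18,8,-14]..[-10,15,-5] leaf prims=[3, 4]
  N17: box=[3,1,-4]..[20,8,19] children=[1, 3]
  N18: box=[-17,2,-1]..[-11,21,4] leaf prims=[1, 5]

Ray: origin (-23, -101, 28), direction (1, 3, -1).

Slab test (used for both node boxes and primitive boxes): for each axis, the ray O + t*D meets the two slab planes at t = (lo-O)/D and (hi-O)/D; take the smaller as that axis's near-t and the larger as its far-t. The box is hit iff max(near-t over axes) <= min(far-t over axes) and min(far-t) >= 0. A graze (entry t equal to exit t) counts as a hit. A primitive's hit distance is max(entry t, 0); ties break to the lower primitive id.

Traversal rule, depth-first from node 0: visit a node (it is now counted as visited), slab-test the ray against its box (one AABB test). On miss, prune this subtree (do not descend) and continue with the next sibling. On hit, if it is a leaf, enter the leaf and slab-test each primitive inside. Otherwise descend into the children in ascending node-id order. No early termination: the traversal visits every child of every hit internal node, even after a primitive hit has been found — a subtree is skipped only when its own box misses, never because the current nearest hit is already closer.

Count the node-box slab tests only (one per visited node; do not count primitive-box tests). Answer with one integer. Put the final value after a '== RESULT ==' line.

Trace the traversal:
N0 x:[3,43] y:[82/3,122/3] z:[9,43] -> hit [82/3,122/3], descend [10, 15]
  N10 x:[3,13] y:[82/3,122/3] z:[9,42] -> miss, prune
  N15 x:[26,43] y:[82/3,121/3] z:[9,43] -> hit [82/3,121/3], descend [7, 13]
    N7 x:[26,43] y:[34,121/3] z:[9,43] -> hit [34,121/3], descend [11, 17]
      N11 x:[31,43] y:[112/3,121/3] z:[35,43] -> hit [112/3,121/3] leaf, test {P9@t=116/3, P15(miss)}
      N17 x:[26,43] y:[34,109/3] z:[9,32] -> miss, prune
    N13 x:[26,42] y:[82/3,91/3] z:[25,43] -> hit [82/3,91/3], descend [2, 5]
      N2 x:[36,42] y:[82/3,88/3] z:[25,31] -> miss, prune
      N5 x:[26,33] y:[83/3,91/3] z:[35,43] -> miss, prune

Visited [0, 10, 15, 7, 11, 17, 13, 2, 5]. Tests: 9 box, 1 leaf. Nearest: P9.

== RESULT ==
9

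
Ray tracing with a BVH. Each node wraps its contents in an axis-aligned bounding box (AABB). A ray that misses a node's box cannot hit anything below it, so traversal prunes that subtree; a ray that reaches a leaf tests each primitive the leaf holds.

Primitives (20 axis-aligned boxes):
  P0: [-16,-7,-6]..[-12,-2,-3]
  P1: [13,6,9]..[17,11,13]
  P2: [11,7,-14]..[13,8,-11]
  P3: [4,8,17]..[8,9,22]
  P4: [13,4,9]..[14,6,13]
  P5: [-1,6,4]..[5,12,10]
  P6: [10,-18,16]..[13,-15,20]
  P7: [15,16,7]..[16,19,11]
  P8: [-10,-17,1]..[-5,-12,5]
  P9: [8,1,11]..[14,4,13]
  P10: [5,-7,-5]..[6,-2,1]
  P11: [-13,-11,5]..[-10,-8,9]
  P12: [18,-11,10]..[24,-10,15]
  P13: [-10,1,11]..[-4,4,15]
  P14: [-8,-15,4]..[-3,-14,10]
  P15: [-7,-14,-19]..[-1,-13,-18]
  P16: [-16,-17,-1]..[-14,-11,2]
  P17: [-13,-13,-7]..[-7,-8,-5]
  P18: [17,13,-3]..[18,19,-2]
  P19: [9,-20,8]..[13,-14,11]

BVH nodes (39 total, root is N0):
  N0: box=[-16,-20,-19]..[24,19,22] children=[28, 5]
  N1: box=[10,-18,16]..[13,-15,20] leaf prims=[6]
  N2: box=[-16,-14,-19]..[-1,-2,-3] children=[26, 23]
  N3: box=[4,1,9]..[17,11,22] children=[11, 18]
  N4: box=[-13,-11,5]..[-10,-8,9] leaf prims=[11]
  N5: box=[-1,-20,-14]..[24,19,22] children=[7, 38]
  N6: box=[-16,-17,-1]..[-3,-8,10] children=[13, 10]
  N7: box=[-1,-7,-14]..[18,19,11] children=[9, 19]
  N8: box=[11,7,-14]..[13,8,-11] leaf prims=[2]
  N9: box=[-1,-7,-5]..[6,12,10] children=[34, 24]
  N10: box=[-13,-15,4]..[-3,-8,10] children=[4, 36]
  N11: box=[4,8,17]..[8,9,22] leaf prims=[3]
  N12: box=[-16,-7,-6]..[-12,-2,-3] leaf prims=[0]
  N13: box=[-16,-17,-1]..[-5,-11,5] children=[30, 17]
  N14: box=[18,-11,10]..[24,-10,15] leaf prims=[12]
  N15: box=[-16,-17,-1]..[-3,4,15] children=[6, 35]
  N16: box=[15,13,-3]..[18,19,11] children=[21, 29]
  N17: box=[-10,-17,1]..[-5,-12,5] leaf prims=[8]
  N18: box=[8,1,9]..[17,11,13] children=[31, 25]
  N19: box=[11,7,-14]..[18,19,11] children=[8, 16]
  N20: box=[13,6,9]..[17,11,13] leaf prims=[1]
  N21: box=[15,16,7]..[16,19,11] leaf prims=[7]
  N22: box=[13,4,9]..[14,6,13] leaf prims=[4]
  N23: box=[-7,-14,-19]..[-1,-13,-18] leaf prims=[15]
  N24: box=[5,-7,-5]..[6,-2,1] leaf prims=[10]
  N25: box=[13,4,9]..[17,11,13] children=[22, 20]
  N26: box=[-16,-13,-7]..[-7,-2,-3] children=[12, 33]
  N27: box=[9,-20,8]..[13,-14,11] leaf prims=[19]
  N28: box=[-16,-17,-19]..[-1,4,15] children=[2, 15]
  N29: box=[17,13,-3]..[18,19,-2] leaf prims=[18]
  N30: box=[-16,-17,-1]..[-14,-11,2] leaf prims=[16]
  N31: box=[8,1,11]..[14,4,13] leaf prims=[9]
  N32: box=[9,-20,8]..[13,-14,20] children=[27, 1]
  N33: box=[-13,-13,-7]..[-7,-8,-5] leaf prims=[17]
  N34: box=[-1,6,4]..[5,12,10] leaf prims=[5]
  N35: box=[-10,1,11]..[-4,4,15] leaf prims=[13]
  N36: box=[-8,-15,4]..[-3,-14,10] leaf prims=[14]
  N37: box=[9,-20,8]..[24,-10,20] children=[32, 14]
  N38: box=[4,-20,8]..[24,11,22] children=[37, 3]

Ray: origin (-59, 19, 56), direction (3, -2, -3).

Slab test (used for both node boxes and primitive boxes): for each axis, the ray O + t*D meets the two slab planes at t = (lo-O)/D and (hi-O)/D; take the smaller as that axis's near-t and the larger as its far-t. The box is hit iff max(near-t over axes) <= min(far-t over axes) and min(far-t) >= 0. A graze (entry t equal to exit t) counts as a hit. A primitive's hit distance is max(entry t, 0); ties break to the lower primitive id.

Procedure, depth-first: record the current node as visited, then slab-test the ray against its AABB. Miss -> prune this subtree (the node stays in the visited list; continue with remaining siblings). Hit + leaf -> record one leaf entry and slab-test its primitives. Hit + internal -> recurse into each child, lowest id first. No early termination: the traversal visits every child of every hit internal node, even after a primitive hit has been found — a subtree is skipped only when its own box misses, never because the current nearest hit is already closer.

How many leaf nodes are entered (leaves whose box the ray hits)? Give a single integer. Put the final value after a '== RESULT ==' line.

Trace the traversal:
N0 x:[43/3,83/3] y:[0,39/2] z:[34/3,25] -> hit [43/3,39/2], descend [5, 28]
  N5 x:[58/3,83/3] y:[0,39/2] z:[34/3,70/3] -> hit [58/3,39/2], descend [7, 38]
    N7 x:[58/3,77/3] y:[0,13] z:[15,70/3] -> miss, prune
    N38 x:[21,83/3] y:[4,39/2] z:[34/3,16] -> miss, prune
  N28 x:[43/3,58/3] y:[15/2,18] z:[41/3,25] -> hit [43/3,18], descend [2, 15]
    N2 x:[43/3,58/3] y:[21/2,33/2] z:[59/3,25] -> miss, prune
    N15 x:[43/3,56/3] y:[15/2,18] z:[41/3,19] -> hit [43/3,18], descend [6, 35]
      N6 x:[43/3,56/3] y:[27/2,18] z:[46/3,19] -> hit [46/3,18], descend [10, 13]
        N10 x:[46/3,56/3] y:[27/2,17] z:[46/3,52/3] -> hit [46/3,17], descend [4, 36]
          N4 x:[46/3,49/3] y:[27/2,15] z:[47/3,17] -> miss, prune
          N36 x:[17,56/3] y:[33/2,17] z:[46/3,52/3] -> hit [17,17] leaf, test {P14@t=17}
        N13 x:[43/3,18] y:[15,18] z:[17,19] -> hit [17,18], descend [17, 30]
          N17 x:[49/3,18] y:[31/2,18] z:[17,55/3] -> hit [17,18] leaf, test {P8@t=17}
          N30 x:[43/3,15] y:[15,18] z:[18,19] -> miss, prune
      N35 x:[49/3,55/3] y:[15/2,9] z:[41/3,15] -> miss, prune

order=[0, 5, 7, 38, 28, 2, 15, 6, 10, 4, 36, 13, 17, 30, 35]  |boxes|=15  |leaves|=2  hit=P8

== RESULT ==
2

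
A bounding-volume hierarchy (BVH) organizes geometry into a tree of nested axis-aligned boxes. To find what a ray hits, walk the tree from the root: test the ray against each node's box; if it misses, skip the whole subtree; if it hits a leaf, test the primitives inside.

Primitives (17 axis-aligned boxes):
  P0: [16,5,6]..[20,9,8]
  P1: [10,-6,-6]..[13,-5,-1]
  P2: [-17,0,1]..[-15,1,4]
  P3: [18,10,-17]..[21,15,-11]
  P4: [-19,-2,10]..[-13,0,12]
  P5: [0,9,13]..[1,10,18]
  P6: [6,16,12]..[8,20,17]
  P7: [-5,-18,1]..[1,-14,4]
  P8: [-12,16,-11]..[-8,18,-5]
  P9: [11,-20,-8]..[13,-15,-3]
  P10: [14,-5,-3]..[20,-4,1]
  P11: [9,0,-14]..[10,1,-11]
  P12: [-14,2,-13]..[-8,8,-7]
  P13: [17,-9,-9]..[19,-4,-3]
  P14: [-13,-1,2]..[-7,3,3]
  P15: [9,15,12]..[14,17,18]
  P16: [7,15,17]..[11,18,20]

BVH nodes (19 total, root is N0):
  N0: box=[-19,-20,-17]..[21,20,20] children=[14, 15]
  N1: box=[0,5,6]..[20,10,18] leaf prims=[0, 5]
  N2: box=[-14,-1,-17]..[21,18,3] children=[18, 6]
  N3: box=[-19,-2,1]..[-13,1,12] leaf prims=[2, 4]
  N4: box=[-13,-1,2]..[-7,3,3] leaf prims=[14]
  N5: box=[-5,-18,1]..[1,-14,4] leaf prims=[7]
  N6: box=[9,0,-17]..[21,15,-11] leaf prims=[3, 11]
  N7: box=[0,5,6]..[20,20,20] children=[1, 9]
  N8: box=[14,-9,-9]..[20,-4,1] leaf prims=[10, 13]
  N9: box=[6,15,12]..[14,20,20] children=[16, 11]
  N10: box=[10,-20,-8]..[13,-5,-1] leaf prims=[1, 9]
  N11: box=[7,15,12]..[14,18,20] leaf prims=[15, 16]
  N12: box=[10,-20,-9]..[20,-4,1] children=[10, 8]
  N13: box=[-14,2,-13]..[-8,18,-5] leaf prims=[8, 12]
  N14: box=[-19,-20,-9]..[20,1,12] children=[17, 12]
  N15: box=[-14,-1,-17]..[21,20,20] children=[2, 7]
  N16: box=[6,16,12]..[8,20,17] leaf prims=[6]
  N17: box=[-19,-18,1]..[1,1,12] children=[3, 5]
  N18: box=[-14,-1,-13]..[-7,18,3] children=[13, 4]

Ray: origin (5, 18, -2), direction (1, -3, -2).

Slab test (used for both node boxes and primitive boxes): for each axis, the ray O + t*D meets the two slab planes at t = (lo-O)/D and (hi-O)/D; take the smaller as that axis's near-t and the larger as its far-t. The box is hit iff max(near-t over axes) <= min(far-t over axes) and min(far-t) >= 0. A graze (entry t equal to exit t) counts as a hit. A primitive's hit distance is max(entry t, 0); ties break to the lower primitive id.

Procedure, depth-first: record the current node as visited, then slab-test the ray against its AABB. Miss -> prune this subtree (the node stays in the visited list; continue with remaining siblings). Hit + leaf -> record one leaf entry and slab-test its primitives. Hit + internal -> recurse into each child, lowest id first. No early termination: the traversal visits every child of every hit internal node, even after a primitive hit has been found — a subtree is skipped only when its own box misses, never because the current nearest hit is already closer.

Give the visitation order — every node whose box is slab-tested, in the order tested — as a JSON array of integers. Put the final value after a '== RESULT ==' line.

Walk:
N0 x:[-24,16] y:[-2/3,38/3] z:[-11,15/2] -> hit [-2/3,15/2], descend [14, 15]
  N14 x:[-24,15] y:[17/3,38/3] z:[-7,7/2] -> miss, prune
  N15 x:[-19,16] y:[-2/3,19/3] z:[-11,15/2] -> hit [-2/3,19/3], descend [2, 7]
    N2 x:[-19,16] y:[0,19/3] z:[-5/2,15/2] -> hit [0,19/3], descend [6, 18]
      N6 x:[4,16] y:[1,6] z:[9/2,15/2] -> hit [9/2,6] leaf, test {P3(miss), P11(miss)}
      N18 x:[-19,-12] y:[0,19/3] z:[-5/2,11/2] -> miss, prune
    N7 x:[-5,15] y:[-2/3,13/3] z:[-11,-4] -> miss, prune

7 AABB tests over nodes [0, 14, 15, 2, 6, 18, 7]; 1 leaf entered; closest miss.

== RESULT ==
[0, 14, 15, 2, 6, 18, 7]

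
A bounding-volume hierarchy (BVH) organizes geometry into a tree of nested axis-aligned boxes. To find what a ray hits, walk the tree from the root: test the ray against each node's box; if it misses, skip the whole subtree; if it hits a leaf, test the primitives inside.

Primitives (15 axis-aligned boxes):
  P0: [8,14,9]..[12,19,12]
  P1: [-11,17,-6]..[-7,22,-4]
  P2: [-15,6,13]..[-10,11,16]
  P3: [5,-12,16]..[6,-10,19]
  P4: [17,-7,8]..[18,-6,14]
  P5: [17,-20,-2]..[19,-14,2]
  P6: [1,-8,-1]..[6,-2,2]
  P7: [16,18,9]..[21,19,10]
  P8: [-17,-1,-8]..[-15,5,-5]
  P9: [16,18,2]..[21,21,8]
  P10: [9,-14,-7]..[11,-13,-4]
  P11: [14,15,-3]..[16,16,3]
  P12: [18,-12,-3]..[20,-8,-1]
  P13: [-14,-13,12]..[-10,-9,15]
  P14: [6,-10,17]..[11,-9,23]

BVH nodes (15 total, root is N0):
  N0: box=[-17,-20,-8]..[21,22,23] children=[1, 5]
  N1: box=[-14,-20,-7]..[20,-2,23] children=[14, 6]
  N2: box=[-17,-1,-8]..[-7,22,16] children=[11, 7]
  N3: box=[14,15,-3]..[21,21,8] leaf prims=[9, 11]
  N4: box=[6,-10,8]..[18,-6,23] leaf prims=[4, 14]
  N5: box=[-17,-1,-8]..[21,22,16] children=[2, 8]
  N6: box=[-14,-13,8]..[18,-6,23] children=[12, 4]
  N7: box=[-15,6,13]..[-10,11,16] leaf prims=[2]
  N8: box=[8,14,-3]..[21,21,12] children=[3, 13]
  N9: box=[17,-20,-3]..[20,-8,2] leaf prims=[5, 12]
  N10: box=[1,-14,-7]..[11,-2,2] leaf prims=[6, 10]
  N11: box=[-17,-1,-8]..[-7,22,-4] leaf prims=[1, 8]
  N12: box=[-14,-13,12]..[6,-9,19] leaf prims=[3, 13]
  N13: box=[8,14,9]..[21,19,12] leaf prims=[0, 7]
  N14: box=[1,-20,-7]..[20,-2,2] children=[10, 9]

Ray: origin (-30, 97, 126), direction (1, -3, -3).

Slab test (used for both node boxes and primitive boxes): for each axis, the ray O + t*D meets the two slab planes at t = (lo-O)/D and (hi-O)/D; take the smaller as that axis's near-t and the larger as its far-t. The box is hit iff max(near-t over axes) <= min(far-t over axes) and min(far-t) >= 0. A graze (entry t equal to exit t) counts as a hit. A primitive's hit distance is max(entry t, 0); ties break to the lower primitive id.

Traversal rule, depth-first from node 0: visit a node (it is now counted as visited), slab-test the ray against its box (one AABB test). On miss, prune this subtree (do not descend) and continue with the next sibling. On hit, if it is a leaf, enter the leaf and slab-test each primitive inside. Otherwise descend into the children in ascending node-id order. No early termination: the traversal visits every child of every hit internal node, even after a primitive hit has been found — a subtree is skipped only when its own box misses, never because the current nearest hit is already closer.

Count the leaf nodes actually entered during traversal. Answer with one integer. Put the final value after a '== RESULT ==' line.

Trace the traversal:
N0 x:[13,51] y:[25,39] z:[103/3,134/3] -> hit [103/3,39], descend [1, 5]
  N1 x:[16,50] y:[33,39] z:[103/3,133/3] -> hit [103/3,39], descend [6, 14]
    N6 x:[16,48] y:[103/3,110/3] z:[103/3,118/3] -> hit [103/3,110/3], descend [4, 12]
      N4 x:[36,48] y:[103/3,107/3] z:[103/3,118/3] -> miss, prune
      N12 x:[16,36] y:[106/3,110/3] z:[107/3,38] -> hit [107/3,36] leaf, test {P3@t=107/3, P13(miss)}
    N14 x:[31,50] y:[33,39] z:[124/3,133/3] -> miss, prune
  N5 x:[13,51] y:[25,98/3] z:[110/3,134/3] -> miss, prune

order=[0, 1, 6, 4, 12, 14, 5]  |boxes|=7  |leaves|=1  hit=P3

== RESULT ==
1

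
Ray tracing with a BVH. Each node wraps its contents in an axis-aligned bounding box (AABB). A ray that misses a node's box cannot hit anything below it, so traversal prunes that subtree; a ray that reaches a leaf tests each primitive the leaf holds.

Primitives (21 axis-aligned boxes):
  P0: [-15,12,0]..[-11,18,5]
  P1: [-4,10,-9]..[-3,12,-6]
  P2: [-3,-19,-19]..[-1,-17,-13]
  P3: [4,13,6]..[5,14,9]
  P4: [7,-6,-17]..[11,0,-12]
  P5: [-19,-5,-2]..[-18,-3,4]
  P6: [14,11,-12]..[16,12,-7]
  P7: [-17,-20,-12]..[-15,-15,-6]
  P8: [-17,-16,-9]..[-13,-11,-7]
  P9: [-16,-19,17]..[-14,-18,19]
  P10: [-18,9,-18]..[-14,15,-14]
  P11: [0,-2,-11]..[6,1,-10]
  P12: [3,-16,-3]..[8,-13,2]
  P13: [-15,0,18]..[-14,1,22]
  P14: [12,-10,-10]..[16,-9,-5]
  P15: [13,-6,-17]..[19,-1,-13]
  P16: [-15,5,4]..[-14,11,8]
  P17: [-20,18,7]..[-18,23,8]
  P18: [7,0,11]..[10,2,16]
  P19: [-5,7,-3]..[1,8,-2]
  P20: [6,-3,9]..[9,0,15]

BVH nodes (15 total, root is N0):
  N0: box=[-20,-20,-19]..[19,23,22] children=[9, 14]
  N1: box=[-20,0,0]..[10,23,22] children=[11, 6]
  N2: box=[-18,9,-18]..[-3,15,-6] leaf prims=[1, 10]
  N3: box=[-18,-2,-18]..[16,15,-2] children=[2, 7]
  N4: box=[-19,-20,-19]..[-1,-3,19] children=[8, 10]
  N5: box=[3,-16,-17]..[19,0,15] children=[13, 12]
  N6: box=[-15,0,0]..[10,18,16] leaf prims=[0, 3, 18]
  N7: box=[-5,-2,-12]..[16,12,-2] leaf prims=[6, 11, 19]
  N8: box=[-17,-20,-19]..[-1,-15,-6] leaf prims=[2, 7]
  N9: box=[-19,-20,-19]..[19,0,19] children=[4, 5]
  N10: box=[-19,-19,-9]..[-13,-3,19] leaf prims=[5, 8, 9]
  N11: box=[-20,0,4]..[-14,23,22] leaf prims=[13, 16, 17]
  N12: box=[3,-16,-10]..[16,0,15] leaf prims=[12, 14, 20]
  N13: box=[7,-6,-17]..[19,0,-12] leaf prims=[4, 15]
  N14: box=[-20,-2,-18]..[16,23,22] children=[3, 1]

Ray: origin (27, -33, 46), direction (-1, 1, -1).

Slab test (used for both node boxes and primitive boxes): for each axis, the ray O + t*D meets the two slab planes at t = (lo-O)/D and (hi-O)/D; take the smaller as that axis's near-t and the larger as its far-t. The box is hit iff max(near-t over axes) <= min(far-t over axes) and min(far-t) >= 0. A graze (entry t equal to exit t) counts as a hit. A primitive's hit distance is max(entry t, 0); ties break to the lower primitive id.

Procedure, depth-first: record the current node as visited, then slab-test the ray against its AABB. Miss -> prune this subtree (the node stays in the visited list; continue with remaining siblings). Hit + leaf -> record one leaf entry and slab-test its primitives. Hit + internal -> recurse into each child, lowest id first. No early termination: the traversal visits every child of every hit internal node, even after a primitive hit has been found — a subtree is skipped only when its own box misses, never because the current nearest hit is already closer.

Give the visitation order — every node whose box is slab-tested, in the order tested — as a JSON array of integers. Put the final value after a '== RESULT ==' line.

Traverse from the root:
N0 x:[8,47] y:[13,56] z:[24,65] -> hit [24,47], descend [9, 14]
  N9 x:[8,46] y:[13,33] z:[27,65] -> hit [27,33], descend [4, 5]
    N4 x:[28,46] y:[13,30] z:[27,65] -> hit [28,30], descend [8, 10]
      N8 x:[28,44] y:[13,18] z:[52,65] -> miss, prune
      N10 x:[40,46] y:[14,30] z:[27,55] -> miss, prune
    N5 x:[8,24] y:[17,33] z:[31,63] -> miss, prune
  N14 x:[11,47] y:[31,56] z:[24,64] -> hit [31,47], descend [1, 3]
    N1 x:[17,47] y:[33,56] z:[24,46] -> hit [33,46], descend [6, 11]
      N6 x:[17,42] y:[33,51] z:[30,46] -> hit [33,42] leaf, test {P0(miss), P3(miss), P18(miss)}
      N11 x:[41,47] y:[33,56] z:[24,42] -> hit [41,42] leaf, test {P13(miss), P16@t=41, P17(miss)}
    N3 x:[11,45] y:[31,48] z:[48,64] -> miss, prune

order=[0, 9, 4, 8, 10, 5, 14, 1, 6, 11, 3]  |boxes|=11  |leaves|=2  hit=P16

== RESULT ==
[0, 9, 4, 8, 10, 5, 14, 1, 6, 11, 3]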